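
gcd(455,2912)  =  91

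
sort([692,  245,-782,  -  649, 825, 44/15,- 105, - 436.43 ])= [ - 782, - 649, - 436.43,-105, 44/15 , 245,  692, 825] 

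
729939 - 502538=227401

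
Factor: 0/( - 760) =0^1= 0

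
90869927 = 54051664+36818263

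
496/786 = 248/393 = 0.63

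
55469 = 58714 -3245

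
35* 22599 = 790965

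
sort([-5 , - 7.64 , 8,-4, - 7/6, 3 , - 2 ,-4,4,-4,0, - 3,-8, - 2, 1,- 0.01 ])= [ - 8, - 7.64, - 5, - 4, - 4,-4,-3, - 2, - 2, - 7/6, - 0.01,0,1,3,4,  8] 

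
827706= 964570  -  136864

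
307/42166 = 307/42166 = 0.01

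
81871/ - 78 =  - 81871/78 = - 1049.63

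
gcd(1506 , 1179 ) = 3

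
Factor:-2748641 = - 7^1*392663^1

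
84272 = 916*92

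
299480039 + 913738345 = 1213218384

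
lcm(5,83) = 415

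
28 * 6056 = 169568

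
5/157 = 5/157 = 0.03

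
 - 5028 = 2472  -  7500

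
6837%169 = 77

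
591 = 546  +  45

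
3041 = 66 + 2975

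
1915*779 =1491785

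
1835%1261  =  574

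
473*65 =30745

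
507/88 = 5+67/88  =  5.76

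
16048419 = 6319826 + 9728593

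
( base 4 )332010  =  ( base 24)6lc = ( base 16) F84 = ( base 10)3972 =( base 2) 111110000100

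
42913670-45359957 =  - 2446287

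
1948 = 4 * 487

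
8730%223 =33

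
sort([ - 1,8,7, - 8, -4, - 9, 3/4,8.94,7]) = [ - 9, - 8, - 4,-1, 3/4  ,  7 , 7,  8 , 8.94]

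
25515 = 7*3645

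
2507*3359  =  8421013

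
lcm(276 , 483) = 1932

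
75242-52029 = 23213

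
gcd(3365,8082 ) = 1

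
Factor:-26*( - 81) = 2106 = 2^1*3^4*13^1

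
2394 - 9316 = -6922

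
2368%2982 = 2368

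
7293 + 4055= 11348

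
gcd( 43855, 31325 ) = 6265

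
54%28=26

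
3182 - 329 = 2853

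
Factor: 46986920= 2^3*  5^1* 1174673^1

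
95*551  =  52345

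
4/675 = 4/675 = 0.01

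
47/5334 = 47/5334=0.01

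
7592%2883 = 1826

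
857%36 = 29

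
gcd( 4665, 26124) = 933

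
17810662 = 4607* 3866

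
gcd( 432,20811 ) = 3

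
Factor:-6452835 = -3^1*5^1*71^1*73^1*83^1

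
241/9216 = 241/9216 = 0.03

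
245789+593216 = 839005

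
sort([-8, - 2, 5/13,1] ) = [ - 8, - 2,  5/13, 1]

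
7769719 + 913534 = 8683253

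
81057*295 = 23911815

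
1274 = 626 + 648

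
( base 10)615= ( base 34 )i3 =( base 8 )1147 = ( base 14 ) 31D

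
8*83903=671224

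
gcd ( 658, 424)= 2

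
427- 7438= -7011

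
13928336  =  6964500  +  6963836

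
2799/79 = 2799/79 = 35.43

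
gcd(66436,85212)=4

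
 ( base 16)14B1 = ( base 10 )5297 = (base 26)7LJ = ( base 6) 40305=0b1010010110001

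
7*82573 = 578011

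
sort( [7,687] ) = [ 7,687 ]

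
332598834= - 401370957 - -733969791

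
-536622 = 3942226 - 4478848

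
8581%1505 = 1056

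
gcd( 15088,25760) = 368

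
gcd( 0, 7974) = 7974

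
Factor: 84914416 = 2^4*5307151^1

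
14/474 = 7/237= 0.03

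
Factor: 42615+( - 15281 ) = 2^1*79^1*173^1 = 27334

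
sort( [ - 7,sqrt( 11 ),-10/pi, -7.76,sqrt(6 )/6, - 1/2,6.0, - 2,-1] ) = [ - 7.76,  -  7, - 10/pi, - 2, - 1, - 1/2,sqrt( 6 )/6,sqrt( 11),6.0]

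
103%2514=103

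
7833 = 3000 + 4833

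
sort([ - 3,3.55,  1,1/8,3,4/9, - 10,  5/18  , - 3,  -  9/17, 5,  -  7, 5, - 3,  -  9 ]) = [-10,-9,-7, - 3, - 3 , - 3, - 9/17,1/8,5/18,4/9,1,3,3.55,5,5]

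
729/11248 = 729/11248 = 0.06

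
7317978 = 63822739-56504761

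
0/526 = 0 = 0.00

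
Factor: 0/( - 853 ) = 0^1 = 0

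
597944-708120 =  - 110176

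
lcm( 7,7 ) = 7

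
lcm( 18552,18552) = 18552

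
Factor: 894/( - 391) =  - 2^1*3^1*17^( - 1 )*23^( - 1)*149^1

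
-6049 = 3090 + -9139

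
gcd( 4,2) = 2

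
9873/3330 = 1097/370 = 2.96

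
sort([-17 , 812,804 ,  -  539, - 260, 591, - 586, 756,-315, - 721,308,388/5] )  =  [ - 721,- 586, - 539, - 315, - 260, - 17,  388/5,308, 591, 756,804, 812 ] 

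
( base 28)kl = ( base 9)715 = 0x245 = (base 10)581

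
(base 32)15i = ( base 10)1202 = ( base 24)222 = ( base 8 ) 2262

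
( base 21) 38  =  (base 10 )71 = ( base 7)131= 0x47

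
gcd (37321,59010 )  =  1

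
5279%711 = 302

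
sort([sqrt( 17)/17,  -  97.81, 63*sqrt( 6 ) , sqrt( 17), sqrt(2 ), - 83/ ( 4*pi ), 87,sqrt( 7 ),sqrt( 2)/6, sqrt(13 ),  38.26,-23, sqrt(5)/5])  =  [ - 97.81, - 23, - 83/( 4*pi),  sqrt(2 )/6, sqrt( 17)/17 , sqrt (5)/5, sqrt (2), sqrt ( 7 ),sqrt ( 13 ), sqrt( 17 ),38.26,87, 63*sqrt( 6 )]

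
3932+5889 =9821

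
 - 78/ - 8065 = 78/8065 = 0.01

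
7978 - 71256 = - 63278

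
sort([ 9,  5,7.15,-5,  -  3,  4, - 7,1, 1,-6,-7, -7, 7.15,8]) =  [-7 ,-7 ,-7 ,-6,-5,-3,1,1 , 4,5,  7.15,7.15 , 8 , 9 ] 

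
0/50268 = 0  =  0.00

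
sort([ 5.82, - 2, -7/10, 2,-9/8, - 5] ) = [ -5,-2, - 9/8, - 7/10 , 2, 5.82] 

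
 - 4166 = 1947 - 6113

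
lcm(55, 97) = 5335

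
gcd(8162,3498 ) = 1166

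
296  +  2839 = 3135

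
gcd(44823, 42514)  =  1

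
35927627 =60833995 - 24906368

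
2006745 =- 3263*( - 615 ) 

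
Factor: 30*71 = 2^1*3^1*5^1*71^1 = 2130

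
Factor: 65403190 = 2^1 *5^1*409^1*15991^1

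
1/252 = 1/252=0.00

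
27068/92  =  294+5/23=294.22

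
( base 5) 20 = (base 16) a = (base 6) 14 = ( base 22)A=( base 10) 10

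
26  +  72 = 98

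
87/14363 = 87/14363 = 0.01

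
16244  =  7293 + 8951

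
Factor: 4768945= 5^1*953789^1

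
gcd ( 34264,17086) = 2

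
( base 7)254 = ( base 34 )41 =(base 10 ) 137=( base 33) 45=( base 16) 89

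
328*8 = 2624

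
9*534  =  4806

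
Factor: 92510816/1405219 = 2^5*149^(-1)*1103^1 * 2621^1 * 9431^( - 1)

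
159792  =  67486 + 92306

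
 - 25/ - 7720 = 5/1544 =0.00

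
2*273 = 546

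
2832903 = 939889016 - 937056113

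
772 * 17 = 13124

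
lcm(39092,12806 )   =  742748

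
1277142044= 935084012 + 342058032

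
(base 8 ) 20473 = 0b10000100111011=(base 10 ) 8507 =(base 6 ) 103215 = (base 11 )6434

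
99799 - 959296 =  -  859497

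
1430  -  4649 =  - 3219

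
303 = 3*101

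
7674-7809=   -135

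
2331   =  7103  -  4772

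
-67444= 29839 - 97283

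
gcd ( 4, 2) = 2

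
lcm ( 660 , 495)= 1980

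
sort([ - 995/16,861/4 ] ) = [ -995/16,861/4]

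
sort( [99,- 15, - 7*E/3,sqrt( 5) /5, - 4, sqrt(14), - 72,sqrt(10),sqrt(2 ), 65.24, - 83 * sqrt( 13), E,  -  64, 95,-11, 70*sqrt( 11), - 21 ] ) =[ - 83*sqrt(13), - 72, - 64, - 21, - 15,  -  11, - 7*E/3,  -  4,sqrt(5) /5,sqrt( 2), E,sqrt(10) , sqrt(14), 65.24,95,99, 70*sqrt(11) ] 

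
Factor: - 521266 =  - 2^1*263^1*991^1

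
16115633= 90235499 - 74119866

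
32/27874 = 16/13937= 0.00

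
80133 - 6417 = 73716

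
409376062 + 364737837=774113899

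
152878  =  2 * 76439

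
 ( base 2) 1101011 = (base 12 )8B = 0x6B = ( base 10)107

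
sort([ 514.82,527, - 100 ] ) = [ - 100, 514.82, 527 ] 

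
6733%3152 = 429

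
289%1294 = 289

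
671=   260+411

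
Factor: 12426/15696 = 2^( - 3 ) *3^( - 1 ) * 19^1 = 19/24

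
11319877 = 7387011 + 3932866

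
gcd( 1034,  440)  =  22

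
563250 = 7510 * 75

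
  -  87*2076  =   - 180612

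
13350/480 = 27 + 13/16 = 27.81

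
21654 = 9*2406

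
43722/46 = 950+11/23 = 950.48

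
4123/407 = 4123/407 = 10.13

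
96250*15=1443750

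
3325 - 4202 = -877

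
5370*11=59070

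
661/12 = 661/12 = 55.08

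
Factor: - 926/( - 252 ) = 463/126 = 2^ ( - 1)*3^ ( - 2) * 7^( - 1 )*463^1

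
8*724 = 5792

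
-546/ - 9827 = 546/9827=0.06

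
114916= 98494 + 16422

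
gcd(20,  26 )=2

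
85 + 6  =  91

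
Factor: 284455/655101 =3^( - 3)*5^1*19^( - 1)*1277^( - 1)*56891^1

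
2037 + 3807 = 5844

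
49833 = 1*49833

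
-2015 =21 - 2036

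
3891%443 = 347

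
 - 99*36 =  -3564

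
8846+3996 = 12842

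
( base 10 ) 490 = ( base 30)ga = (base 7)1300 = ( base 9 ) 604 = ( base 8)752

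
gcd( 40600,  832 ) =8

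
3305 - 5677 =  - 2372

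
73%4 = 1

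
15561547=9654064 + 5907483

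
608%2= 0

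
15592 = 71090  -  55498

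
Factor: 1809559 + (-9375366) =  -43^1*175949^1 = - 7565807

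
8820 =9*980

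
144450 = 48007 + 96443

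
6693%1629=177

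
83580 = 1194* 70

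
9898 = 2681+7217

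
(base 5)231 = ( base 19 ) 39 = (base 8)102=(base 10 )66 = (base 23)2K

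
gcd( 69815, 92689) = 1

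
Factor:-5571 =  - 3^2*619^1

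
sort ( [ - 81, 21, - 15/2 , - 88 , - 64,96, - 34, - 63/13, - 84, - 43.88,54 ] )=[ - 88, - 84, -81, - 64, - 43.88, - 34,  -  15/2,- 63/13, 21,54,96 ] 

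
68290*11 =751190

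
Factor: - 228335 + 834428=3^1*202031^1 =606093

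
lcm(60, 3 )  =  60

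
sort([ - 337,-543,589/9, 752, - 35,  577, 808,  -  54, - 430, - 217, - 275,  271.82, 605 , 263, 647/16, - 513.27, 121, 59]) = [ - 543, - 513.27, - 430, - 337, - 275, - 217,-54, - 35 , 647/16,  59, 589/9, 121, 263, 271.82, 577,605,752,808 ] 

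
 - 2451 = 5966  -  8417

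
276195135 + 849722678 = 1125917813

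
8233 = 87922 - 79689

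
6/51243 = 2/17081 = 0.00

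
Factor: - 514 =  - 2^1*257^1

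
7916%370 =146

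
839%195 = 59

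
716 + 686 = 1402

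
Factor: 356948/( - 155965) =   -  2^2*5^( - 1)*31193^(-1 )*89237^1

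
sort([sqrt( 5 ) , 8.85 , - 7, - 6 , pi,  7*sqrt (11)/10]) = [ - 7, - 6,  sqrt( 5 ), 7*sqrt( 11)/10, pi, 8.85 ]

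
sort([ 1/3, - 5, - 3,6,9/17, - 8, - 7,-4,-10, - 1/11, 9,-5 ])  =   [ - 10, - 8, - 7,-5,-5,-4, - 3, - 1/11,  1/3, 9/17, 6,9 ] 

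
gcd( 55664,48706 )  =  6958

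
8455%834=115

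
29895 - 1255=28640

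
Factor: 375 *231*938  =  81254250 = 2^1*3^2 * 5^3*7^2 * 11^1 * 67^1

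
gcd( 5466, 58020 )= 6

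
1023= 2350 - 1327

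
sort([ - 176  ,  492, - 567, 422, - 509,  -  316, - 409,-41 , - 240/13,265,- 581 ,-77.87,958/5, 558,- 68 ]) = [ - 581, - 567,-509,-409,-316,-176, - 77.87,-68, - 41, - 240/13,958/5 , 265, 422 , 492, 558]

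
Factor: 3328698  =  2^1*3^1* 23^1*24121^1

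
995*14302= 14230490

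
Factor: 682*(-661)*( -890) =401213780 = 2^2*5^1 * 11^1 *31^1 * 89^1*661^1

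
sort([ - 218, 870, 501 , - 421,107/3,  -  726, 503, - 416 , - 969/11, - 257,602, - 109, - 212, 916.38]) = [ - 726, - 421 , - 416, - 257, - 218, - 212,-109,-969/11,107/3, 501,  503, 602,870, 916.38]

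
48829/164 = 297  +  121/164 = 297.74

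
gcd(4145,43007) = 1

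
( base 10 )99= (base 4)1203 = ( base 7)201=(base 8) 143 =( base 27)3i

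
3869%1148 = 425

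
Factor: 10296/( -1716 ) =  - 2^1*3^1 = - 6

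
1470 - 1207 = 263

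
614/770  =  307/385  =  0.80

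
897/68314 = 897/68314 = 0.01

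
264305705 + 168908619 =433214324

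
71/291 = 71/291 = 0.24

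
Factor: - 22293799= - 11^1*59^1* 34351^1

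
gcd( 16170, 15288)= 294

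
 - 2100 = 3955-6055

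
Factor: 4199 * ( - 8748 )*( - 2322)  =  85293682344 = 2^3*3^10*13^1*17^1 * 19^1*43^1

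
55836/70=27918/35 =797.66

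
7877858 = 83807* 94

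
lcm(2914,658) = 20398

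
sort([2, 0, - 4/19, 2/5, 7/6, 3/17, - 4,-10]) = [- 10, - 4, - 4/19,0,3/17, 2/5,7/6 , 2]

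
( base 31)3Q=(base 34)3H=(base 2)1110111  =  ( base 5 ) 434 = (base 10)119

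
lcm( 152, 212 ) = 8056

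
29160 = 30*972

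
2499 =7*357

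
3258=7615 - 4357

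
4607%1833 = 941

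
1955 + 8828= 10783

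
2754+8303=11057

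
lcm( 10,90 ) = 90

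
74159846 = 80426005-6266159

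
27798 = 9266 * 3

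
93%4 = 1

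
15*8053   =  120795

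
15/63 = 5/21= 0.24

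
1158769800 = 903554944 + 255214856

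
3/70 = 3/70 = 0.04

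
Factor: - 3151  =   -23^1*137^1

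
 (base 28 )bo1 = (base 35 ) 7km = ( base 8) 22121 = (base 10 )9297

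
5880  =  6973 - 1093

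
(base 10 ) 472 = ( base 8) 730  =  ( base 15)217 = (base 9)574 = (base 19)15G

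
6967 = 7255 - 288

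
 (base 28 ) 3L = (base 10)105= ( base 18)5f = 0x69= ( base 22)4h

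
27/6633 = 3/737 = 0.00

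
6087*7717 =46973379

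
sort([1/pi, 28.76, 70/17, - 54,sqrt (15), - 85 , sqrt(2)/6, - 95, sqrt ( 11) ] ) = [ - 95, - 85, - 54, sqrt (2)/6,1/pi, sqrt( 11),  sqrt( 15 ),70/17,28.76]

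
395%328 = 67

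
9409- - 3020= 12429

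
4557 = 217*21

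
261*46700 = 12188700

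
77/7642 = 77/7642 = 0.01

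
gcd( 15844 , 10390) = 2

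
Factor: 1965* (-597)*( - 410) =2^1*3^2 * 5^2*41^1*131^1*199^1 = 480973050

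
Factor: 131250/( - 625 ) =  - 210 = -2^1 * 3^1 * 5^1*7^1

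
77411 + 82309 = 159720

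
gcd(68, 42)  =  2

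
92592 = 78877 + 13715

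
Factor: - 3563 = -7^1*509^1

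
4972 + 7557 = 12529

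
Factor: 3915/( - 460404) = -2^( - 2) * 3^(-1) * 5^1 *7^ (-2) = -5/588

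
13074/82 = 159+18/41 = 159.44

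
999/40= 24  +  39/40=   24.98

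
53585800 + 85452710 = 139038510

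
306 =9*34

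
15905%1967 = 169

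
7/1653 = 7/1653 = 0.00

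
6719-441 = 6278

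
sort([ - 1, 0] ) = [ - 1,0] 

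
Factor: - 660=- 2^2*3^1*5^1 *11^1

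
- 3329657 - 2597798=  -  5927455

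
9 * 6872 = 61848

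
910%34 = 26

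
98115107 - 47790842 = 50324265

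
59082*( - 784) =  - 46320288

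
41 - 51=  - 10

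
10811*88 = 951368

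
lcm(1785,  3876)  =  135660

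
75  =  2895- 2820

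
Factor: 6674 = 2^1*47^1*71^1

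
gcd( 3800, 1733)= 1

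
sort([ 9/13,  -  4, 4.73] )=[ - 4,9/13, 4.73]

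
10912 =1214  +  9698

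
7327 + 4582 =11909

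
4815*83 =399645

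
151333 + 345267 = 496600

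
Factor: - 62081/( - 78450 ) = 2^(  -  1)*3^( - 1 ) * 5^( - 2)*523^( - 1 ) * 62081^1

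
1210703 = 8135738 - 6925035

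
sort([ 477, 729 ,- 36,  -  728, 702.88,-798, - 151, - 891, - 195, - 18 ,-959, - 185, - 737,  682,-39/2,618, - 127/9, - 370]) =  [  -  959,-891,- 798, - 737,  -  728, - 370,-195 , - 185, - 151, - 36, - 39/2, - 18,-127/9, 477, 618, 682, 702.88, 729 ]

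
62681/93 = 62681/93 = 673.99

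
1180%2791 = 1180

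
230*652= 149960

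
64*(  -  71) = -4544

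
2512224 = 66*38064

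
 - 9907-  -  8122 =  - 1785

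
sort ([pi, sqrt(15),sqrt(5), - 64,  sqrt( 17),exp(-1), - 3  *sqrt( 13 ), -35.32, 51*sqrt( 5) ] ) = [-64, - 35.32, - 3*sqrt ( 13 ), exp( - 1), sqrt(5 ),  pi, sqrt (15), sqrt( 17),51*sqrt(5)]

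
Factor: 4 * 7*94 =2632 = 2^3 * 7^1 * 47^1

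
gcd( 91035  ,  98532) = 1071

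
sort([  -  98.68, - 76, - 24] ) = [ - 98.68, - 76, - 24 ]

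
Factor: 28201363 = 37^1*47^1*16217^1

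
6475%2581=1313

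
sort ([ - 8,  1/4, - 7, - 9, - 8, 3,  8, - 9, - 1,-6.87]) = [ - 9,-9, - 8, - 8, - 7, - 6.87, - 1, 1/4, 3,  8] 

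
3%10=3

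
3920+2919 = 6839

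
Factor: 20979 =3^4*7^1*37^1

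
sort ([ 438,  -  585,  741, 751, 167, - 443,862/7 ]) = [ - 585, - 443,862/7,167, 438, 741,751]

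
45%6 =3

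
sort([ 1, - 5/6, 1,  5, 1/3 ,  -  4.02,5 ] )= [ - 4.02, - 5/6,  1/3,1,1 , 5, 5] 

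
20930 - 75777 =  - 54847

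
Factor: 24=2^3*3^1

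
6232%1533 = 100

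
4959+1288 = 6247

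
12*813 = 9756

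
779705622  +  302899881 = 1082605503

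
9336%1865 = 11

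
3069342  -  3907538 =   -  838196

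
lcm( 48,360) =720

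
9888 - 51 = 9837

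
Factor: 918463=7^1*13^1*10093^1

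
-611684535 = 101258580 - 712943115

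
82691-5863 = 76828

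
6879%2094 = 597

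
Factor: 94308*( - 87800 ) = - 8280242400  =  - 2^5*3^1*5^2*29^1*271^1*439^1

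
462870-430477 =32393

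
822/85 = 822/85= 9.67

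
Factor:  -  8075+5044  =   - 3031= - 7^1*433^1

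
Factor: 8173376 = 2^6*127709^1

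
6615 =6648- 33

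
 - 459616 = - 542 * 848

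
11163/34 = 328  +  11/34 = 328.32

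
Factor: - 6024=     -  2^3*3^1 * 251^1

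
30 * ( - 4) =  - 120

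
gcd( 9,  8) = 1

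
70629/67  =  1054+ 11/67 =1054.16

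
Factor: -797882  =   - 2^1* 398941^1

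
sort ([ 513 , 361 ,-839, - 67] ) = [ - 839, -67, 361,513 ]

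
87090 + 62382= 149472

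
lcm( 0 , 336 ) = 0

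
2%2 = 0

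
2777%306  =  23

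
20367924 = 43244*471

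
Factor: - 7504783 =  - 11^2*13^2*367^1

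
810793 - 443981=366812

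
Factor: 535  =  5^1*107^1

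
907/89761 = 907/89761 = 0.01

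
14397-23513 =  - 9116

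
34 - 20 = 14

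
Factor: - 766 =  - 2^1*383^1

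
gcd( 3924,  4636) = 4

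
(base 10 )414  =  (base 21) JF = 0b110011110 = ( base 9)510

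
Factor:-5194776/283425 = -1731592/94475 = - 2^3*5^ ( - 2 )*263^1 *823^1* 3779^( - 1 ) 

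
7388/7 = 1055 +3/7 = 1055.43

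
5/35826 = 5/35826 = 0.00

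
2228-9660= -7432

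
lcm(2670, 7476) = 37380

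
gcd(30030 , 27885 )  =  2145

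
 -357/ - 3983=51/569 = 0.09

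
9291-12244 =- 2953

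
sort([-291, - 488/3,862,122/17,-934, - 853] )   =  [-934, - 853, - 291,  -  488/3, 122/17,862]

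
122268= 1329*92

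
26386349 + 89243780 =115630129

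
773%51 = 8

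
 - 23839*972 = - 23171508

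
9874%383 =299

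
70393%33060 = 4273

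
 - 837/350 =  -  3 + 213/350  =  -2.39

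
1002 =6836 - 5834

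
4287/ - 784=-4287/784 = - 5.47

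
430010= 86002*5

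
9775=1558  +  8217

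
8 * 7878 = 63024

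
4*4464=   17856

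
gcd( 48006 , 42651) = 63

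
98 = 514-416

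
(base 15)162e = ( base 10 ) 4769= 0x12A1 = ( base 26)71b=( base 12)2915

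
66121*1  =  66121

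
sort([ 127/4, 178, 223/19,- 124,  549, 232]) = [ - 124,223/19, 127/4, 178, 232, 549 ] 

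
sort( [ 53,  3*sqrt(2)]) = [3 * sqrt( 2 ),53 ] 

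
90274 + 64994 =155268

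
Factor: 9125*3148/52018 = 14362750/26009=2^1*5^3*31^(-1 )*73^1*787^1*839^(-1 ) 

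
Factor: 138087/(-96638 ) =-603/422 =- 2^(-1 ) * 3^2*67^1 * 211^ (  -  1)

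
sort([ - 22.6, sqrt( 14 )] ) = [ - 22.6,  sqrt(14 ) ] 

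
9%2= 1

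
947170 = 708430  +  238740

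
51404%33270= 18134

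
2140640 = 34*62960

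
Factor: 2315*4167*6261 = 3^3*5^1 *463^2 * 2087^1 = 60397393905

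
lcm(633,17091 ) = 17091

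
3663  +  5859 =9522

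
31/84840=31/84840= 0.00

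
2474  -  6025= -3551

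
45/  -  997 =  - 1  +  952/997 = - 0.05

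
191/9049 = 191/9049 = 0.02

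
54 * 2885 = 155790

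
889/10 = 889/10 =88.90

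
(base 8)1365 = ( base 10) 757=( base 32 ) NL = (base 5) 11012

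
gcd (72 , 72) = 72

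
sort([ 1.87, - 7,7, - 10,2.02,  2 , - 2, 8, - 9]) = [ - 10,  -  9, - 7, - 2, 1.87,2,2.02,7, 8 ]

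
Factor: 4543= 7^1*11^1*59^1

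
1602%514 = 60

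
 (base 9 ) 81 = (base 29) 2F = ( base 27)2J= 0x49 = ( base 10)73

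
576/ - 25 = - 576/25 = - 23.04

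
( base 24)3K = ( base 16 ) 5c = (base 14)68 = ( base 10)92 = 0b1011100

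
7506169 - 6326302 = 1179867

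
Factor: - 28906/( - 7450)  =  5^(  -  2)*97^1 = 97/25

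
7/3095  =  7/3095=0.00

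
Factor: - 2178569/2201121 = -3^( - 3 ) *13^( - 1 )*271^1*6271^(-1 )*8039^1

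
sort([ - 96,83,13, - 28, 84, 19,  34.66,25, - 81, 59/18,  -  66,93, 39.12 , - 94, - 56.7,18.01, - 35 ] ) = [ - 96,-94, - 81,-66, - 56.7,-35, - 28,59/18,13,18.01,19, 25,34.66 , 39.12,83,84,  93]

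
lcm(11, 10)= 110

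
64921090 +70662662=135583752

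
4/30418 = 2/15209 = 0.00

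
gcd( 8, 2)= 2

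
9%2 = 1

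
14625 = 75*195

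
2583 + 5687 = 8270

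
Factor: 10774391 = 31^1*347561^1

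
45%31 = 14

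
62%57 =5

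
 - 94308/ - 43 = 2193 + 9/43 = 2193.21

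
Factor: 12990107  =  13^1*999239^1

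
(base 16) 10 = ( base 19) g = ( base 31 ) g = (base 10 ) 16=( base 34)g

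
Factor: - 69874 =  - 2^1*7^2 * 23^1 * 31^1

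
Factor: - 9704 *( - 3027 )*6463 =189844213704 =2^3 *3^1*23^1*281^1*1009^1*1213^1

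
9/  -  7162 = - 1 + 7153/7162 = - 0.00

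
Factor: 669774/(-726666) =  - 259/281 = -7^1 * 37^1*281^( - 1 )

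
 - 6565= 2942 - 9507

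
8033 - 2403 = 5630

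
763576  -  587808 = 175768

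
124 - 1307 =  - 1183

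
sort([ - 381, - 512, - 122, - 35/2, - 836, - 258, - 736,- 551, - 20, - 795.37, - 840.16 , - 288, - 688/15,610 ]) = [ - 840.16, - 836, - 795.37,- 736, - 551, - 512, - 381, - 288, - 258, - 122, - 688/15, - 20, - 35/2, 610]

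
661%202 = 55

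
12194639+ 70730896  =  82925535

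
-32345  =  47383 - 79728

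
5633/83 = 5633/83 = 67.87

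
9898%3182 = 352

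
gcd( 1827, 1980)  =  9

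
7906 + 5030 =12936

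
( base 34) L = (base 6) 33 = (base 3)210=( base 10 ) 21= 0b10101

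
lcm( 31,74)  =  2294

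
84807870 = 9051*9370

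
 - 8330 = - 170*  49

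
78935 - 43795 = 35140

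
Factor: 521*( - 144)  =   - 75024 = - 2^4*3^2*521^1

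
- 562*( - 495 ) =278190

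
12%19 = 12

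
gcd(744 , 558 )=186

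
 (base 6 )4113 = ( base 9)1220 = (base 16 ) 38d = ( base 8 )1615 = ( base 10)909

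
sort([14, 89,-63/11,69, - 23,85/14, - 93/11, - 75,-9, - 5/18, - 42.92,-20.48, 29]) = [ - 75, - 42.92, - 23, - 20.48, - 9, - 93/11, - 63/11, - 5/18,85/14, 14,29, 69, 89 ] 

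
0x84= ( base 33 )40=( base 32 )44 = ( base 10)132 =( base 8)204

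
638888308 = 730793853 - 91905545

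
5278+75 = 5353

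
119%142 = 119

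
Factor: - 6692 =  - 2^2 * 7^1*239^1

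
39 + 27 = 66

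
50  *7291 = 364550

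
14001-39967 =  - 25966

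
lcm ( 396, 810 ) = 17820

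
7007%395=292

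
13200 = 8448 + 4752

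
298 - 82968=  - 82670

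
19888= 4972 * 4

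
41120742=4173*9854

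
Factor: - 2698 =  - 2^1*19^1*71^1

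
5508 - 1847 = 3661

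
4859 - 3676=1183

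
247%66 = 49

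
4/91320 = 1/22830= 0.00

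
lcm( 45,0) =0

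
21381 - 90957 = -69576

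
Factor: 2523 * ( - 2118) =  - 5343714 = - 2^1*3^2*29^2*353^1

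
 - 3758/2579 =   -  3758/2579 = - 1.46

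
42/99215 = 42/99215 = 0.00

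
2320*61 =141520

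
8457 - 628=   7829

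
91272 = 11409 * 8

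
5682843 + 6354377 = 12037220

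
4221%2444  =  1777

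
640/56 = 80/7 = 11.43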